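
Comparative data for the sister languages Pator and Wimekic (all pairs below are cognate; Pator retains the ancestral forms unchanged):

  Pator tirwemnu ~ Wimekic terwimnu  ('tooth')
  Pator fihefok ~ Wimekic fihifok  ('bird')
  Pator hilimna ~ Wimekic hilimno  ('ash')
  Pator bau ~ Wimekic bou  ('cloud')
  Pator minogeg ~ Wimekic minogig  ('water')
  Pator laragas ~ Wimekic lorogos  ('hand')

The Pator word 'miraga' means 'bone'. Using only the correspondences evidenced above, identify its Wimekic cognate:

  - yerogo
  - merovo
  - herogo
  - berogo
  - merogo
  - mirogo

merogo

tirwemnu ~ terwimnu — Pator i corresponds to Wimekic e after a consonant, before r.
laragas ~ lorogos — Pator a corresponds to Wimekic o after a consonant, before a consonant other than r, m, n, p, b, f, v.
hilimna ~ hilimno — Pator a corresponds to Wimekic o word-finally.
Applying these to Pator 'miraga':
  miraga → meraga   (i→e after a consonant, before r)
  meraga → meroga   (a→o after a consonant, before a consonant other than r, m, n, p, b, f, v)
  meroga → merogo   (a→o word-finally)
So the Wimekic cognate is 'merogo'.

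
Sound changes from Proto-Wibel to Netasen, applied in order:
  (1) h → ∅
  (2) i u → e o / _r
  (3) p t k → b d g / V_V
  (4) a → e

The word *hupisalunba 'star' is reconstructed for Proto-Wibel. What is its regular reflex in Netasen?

ubiselunbe

Netasen: *hupisalunba
  hupisalunba → upisalunba   [h-loss]
  upisalunba (rule 2 does not apply)
  upisalunba → ubisalunba   [intervocalic voicing]
  ubisalunba → ubiselunbe   [vowel merger]
  giving Netasen ubiselunbe.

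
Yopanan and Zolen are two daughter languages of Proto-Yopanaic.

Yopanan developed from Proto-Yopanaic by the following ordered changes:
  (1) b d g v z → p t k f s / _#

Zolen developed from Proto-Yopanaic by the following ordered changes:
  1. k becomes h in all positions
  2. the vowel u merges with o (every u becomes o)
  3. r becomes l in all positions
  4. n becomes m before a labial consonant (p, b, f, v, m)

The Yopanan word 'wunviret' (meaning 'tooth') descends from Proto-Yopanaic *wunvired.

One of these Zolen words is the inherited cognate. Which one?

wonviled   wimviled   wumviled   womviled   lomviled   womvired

Zolen: start from *wunvired.
  rule 1: no change — wunvired
  rule 2 (vowel merger): wunvired → wonvired
  rule 3 (unconditioned shift): wonvired → wonviled
  rule 4 (nasal place assimilation): wonviled → womviled
  ⇒ Zolen womviled

womviled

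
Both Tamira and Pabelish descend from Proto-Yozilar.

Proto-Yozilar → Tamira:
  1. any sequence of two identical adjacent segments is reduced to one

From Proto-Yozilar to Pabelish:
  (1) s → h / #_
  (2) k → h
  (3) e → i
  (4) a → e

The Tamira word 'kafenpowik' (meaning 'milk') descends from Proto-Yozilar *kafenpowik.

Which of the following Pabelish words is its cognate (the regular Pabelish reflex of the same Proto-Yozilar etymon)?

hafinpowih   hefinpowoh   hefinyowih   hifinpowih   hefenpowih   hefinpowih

hefinpowih

Pabelish: *kafenpowik > hafenpowih > hafinpowih > hefinpowih  (by unconditioned shift, vowel merger, vowel merger)
The other candidates each miss or misapply at least one Pabelish change.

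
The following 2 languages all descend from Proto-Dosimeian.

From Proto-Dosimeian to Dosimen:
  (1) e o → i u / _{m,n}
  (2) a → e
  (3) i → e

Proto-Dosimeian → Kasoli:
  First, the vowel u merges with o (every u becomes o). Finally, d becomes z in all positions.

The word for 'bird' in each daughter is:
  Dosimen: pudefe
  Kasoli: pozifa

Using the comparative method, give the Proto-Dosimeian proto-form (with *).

*pudifa

Position 2: Dosimen has u, Kasoli has o. Taking the neighbouring segments as reconstructed: Dosimen u can only go back to *u; Kasoli o could go back to *o or *u — the one source consistent with every daughter is *u.
Position 4: Dosimen has e, Kasoli has i. Kasoli preserves i here (none of its changes turn any other segment into i), so the proto-segment is *i.
Position 6: Dosimen has e, Kasoli has a. Kasoli preserves a here (none of its changes turn any other segment into a), so the proto-segment is *a.
Verify the candidate proto-form against each daughter:
Dosimen: *pudifa
  pudifa (rule 1 does not apply)
  pudifa → pudife   [vowel merger]
  pudife → pudefe   [vowel merger]
  giving Dosimen pudefe.
Kasoli: *pudifa
  pudifa → podifa   [vowel merger]
  podifa → pozifa   [unconditioned shift]
  giving Kasoli pozifa.
Only *pudifa yields all of Dosimen pudefe, Kasoli pozifa.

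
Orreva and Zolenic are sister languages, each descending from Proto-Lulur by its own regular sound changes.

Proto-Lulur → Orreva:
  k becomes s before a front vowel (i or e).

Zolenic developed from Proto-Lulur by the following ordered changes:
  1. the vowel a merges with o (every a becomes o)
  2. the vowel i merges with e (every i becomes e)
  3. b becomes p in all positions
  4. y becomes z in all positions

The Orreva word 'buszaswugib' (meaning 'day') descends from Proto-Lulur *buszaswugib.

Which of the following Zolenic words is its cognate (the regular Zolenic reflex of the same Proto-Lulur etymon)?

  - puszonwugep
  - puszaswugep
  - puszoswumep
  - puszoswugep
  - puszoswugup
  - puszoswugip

puszoswugep

Zolenic: *buszaswugib
  buszaswugib → buszoswugib   [vowel merger]
  buszoswugib → buszoswugeb   [vowel merger]
  buszoswugeb → puszoswugep   [unconditioned shift]
  puszoswugep (rule 4 does not apply)
  giving Zolenic puszoswugep.
Only 'puszoswugep' matches the regular Zolenic development of *buszaswugib.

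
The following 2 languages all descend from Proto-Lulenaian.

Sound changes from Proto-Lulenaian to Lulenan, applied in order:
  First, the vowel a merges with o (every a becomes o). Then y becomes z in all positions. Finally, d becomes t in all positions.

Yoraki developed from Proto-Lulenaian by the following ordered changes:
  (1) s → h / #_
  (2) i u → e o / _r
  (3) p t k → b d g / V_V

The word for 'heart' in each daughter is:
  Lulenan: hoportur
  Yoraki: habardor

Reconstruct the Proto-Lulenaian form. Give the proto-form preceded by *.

Position 7: Lulenan has u, Yoraki has o. Lulenan preserves u here (none of its changes turn any other segment into u), so the proto-segment is *u.
Position 3: Lulenan has p, Yoraki has b. Lulenan preserves p here (none of its changes turn any other segment into p), so the proto-segment is *p.
Continuing position by position gives *hapardur; check it forward:
Lulenan: *hapardur
  hapardur → hopordur   [vowel merger]
  hopordur (rule 2 does not apply)
  hopordur → hoportur   [unconditioned shift]
  giving Lulenan hoportur.
Yoraki: *hapardur
  hapardur (rule 1 does not apply)
  hapardur → hapardor   [pre-rhotic lowering]
  hapardor → habardor   [intervocalic voicing]
  giving Yoraki habardor.
No other proto-form is consistent with every reflex, so the reconstruction is *hapardur.

*hapardur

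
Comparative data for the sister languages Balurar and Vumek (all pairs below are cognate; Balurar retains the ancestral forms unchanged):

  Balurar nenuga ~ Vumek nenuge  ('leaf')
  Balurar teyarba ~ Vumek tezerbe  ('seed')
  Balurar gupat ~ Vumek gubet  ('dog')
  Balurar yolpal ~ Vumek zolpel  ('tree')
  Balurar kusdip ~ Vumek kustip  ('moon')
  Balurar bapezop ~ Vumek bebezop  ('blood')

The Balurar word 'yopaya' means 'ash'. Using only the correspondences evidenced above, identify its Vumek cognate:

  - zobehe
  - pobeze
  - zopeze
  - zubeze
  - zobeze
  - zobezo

zobeze

yolpal ~ zolpel — Balurar y corresponds to Vumek z word-initially before a back vowel.
gupat ~ gubet — Balurar p corresponds to Vumek b between vowels (before a back vowel).
gupat ~ gubet, yolpal ~ zolpel — Balurar a corresponds to Vumek e after a consonant, before a consonant other than r, m, n, p, b, f, v.
teyarba ~ tezerbe — Balurar y corresponds to Vumek z between vowels (before a back vowel).
nenuga ~ nenuge, teyarba ~ tezerbe — Balurar a corresponds to Vumek e word-finally.
Applying these to Balurar 'yopaya':
  yopaya → zopaya   (y→z word-initially before a back vowel)
  zopaya → zobaya   (p→b between vowels (before a back vowel))
  zobaya → zobeya   (a→e after a consonant, before a consonant other than r, m, n, p, b, f, v)
  zobeya → zobeza   (y→z between vowels (before a back vowel))
  zobeza → zobeze   (a→e word-finally)
So the Vumek cognate is 'zobeze'.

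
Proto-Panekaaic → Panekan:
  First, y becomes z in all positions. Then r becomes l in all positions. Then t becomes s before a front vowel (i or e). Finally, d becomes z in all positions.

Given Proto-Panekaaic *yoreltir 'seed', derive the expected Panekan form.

zolelsil

Panekan: start from *yoreltir.
  rule 1 (unconditioned shift): yoreltir → zoreltir
  rule 2 (unconditioned shift): zoreltir → zoleltil
  rule 3 (palatalisation): zoleltil → zolelsil
  rule 4: no change — zolelsil
  ⇒ Panekan zolelsil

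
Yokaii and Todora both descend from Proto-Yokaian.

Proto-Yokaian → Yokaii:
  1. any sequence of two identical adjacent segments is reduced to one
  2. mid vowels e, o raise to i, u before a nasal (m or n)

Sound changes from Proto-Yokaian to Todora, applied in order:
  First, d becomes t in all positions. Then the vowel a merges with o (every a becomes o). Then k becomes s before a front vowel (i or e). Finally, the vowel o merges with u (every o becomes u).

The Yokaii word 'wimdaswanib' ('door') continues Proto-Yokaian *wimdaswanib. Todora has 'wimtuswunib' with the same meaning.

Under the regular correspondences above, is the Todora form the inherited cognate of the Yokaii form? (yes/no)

Derive the expected Todora reflex of *wimdaswanib:
Todora: start from *wimdaswanib.
  rule 1 (unconditioned shift): wimdaswanib → wimtaswanib
  rule 2 (vowel merger): wimtaswanib → wimtoswonib
  rule 3: no change — wimtoswonib
  rule 4 (vowel merger): wimtoswonib → wimtuswunib
  ⇒ Todora wimtuswunib
Todora 'wimtuswunib' matches the regular reflex exactly, so the pair is cognate.

yes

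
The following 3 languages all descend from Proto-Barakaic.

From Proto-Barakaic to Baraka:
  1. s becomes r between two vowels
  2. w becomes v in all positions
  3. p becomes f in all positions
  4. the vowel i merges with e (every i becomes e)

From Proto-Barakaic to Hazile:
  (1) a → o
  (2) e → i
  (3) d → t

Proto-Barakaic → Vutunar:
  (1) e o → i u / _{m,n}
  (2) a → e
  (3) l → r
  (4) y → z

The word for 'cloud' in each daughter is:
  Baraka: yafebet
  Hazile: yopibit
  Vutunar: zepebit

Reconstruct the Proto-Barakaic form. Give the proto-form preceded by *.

Position 6: Baraka has e, Hazile has i, Vutunar has i. Taking the neighbouring segments as reconstructed: Baraka e could go back to *e or *i; Hazile i could go back to *e or *i; Vutunar i can only go back to *i — the one source consistent with every daughter is *i.
Position 2: Baraka has a, Hazile has o, Vutunar has e. Baraka preserves a here (none of its changes turn any other segment into a), so the proto-segment is *a.
Position 1: Baraka has y, Hazile has y, Vutunar has z. Baraka preserves y here (none of its changes turn any other segment into y), so the proto-segment is *y.
Continuing position by position gives *yapebit; check it forward:
Baraka: *yapebit > yafebit > yafebet  (by unconditioned shift, vowel merger)
Hazile: *yapebit > yopebit > yopibit  (by vowel merger, vowel merger)
Vutunar: *yapebit > yepebit > zepebit  (by vowel merger, unconditioned shift)
Only *yapebit yields all of Baraka yafebet, Hazile yopibit, Vutunar zepebit.

*yapebit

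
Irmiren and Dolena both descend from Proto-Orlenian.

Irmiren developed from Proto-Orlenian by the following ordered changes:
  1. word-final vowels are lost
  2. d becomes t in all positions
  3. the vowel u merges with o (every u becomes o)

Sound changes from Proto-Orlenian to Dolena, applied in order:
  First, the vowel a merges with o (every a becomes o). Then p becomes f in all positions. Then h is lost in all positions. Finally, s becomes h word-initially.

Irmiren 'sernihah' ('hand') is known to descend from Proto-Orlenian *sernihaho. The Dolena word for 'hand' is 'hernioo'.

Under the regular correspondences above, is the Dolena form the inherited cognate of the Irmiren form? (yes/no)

yes

Derive the expected Dolena reflex of *sernihaho:
Dolena: *sernihaho
  sernihaho → sernihoho   [vowel merger]
  sernihoho (rule 2 does not apply)
  sernihoho → sernioo   [h-loss]
  sernioo → hernioo   [debuccalisation]
  giving Dolena hernioo.
Dolena 'hernioo' matches the regular reflex exactly, so the pair is cognate.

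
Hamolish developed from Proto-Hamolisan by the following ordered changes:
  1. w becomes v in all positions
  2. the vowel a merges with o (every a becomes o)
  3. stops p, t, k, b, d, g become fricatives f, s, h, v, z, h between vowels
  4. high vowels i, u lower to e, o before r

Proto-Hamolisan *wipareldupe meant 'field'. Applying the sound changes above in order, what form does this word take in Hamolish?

Hamolish: *wipareldupe
  wipareldupe → vipareldupe   [unconditioned shift]
  vipareldupe → viporeldupe   [vowel merger]
  viporeldupe → viforeldufe   [intervocalic lenition]
  viforeldufe (rule 4 does not apply)
  giving Hamolish viforeldufe.

viforeldufe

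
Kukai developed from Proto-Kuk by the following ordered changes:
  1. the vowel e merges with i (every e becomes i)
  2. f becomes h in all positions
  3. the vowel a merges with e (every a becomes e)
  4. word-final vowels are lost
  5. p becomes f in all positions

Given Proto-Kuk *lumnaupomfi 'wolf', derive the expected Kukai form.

lumneufomh

Kukai: start from *lumnaupomfi.
  rule 1: no change — lumnaupomfi
  rule 2 (unconditioned shift): lumnaupomfi → lumnaupomhi
  rule 3 (vowel merger): lumnaupomhi → lumneupomhi
  rule 4 (apocope): lumneupomhi → lumneupomh
  rule 5 (unconditioned shift): lumneupomh → lumneufomh
  ⇒ Kukai lumneufomh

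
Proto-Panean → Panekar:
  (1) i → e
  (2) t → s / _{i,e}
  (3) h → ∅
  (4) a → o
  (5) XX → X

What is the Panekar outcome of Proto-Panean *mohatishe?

Panekar: start from *mohatishe.
  rule 1 (vowel merger): mohatishe → mohateshe
  rule 2 (palatalisation): mohateshe → mohaseshe
  rule 3 (h-loss): mohaseshe → moasese
  rule 4 (vowel merger): moasese → moosese
  rule 5 (degemination): moosese → mosese
  ⇒ Panekar mosese

mosese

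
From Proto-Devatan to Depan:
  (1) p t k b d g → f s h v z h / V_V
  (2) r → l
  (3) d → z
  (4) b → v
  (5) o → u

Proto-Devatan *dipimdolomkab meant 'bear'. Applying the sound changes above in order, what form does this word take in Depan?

zifimzulumkav

Depan: *dipimdolomkab
  dipimdolomkab → difimdolomkab   [intervocalic lenition]
  difimdolomkab (rule 2 does not apply)
  difimdolomkab → zifimzolomkab   [unconditioned shift]
  zifimzolomkab → zifimzolomkav   [unconditioned shift]
  zifimzolomkav → zifimzulumkav   [vowel merger]
  giving Depan zifimzulumkav.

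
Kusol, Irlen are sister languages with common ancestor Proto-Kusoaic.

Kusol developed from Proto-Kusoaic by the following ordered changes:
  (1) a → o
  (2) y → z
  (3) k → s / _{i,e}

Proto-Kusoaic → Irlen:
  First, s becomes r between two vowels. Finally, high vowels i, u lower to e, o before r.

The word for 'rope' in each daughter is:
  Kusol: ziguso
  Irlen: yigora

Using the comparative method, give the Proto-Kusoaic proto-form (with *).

*yigusa

Position 1: Kusol has z, Irlen has y. Irlen preserves y here (none of its changes turn any other segment into y), so the proto-segment is *y.
Position 5: Kusol has s, Irlen has r. Taking the neighbouring segments as reconstructed: Kusol s can only go back to *s; Irlen r could go back to *s or *r — the one source consistent with every daughter is *s.
Verify the candidate proto-form against each daughter:
Kusol: *yigusa > yiguso > ziguso  (by vowel merger, unconditioned shift)
Irlen: start from *yigusa.
  rule 1 (rhotacism): yigusa → yigura
  rule 2 (pre-rhotic lowering): yigura → yigora
  ⇒ Irlen yigora
*yigusa is the unique common source.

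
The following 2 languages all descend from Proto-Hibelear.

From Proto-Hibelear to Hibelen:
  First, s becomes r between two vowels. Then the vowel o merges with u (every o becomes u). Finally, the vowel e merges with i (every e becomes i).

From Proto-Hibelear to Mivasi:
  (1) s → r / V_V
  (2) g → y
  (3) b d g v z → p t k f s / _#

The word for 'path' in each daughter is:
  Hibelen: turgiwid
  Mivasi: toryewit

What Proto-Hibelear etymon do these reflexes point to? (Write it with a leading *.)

Position 5: Hibelen has i, Mivasi has e. Mivasi preserves e here (none of its changes turn any other segment into e), so the proto-segment is *e.
Position 4: Hibelen has g, Mivasi has y. Hibelen preserves g here (none of its changes turn any other segment into g), so the proto-segment is *g.
Verify the candidate proto-form against each daughter:
Hibelen: *torgewid > turgewid > turgiwid  (by vowel merger, vowel merger)
Mivasi: start from *torgewid.
  rule 1: no change — torgewid
  rule 2 (unconditioned shift): torgewid → toryewid
  rule 3 (final devoicing): toryewid → toryewit
  ⇒ Mivasi toryewit
*torgewid is the unique common source.

*torgewid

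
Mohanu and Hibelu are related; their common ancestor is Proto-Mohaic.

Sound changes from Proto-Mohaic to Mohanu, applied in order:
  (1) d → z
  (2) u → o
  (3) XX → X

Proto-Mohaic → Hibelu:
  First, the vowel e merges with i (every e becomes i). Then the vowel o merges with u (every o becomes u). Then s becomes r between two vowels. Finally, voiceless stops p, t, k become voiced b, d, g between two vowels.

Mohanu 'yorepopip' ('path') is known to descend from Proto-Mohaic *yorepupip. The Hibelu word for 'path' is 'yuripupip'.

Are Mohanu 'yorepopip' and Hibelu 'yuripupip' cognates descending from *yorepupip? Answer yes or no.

Derive the expected Hibelu reflex of *yorepupip:
Hibelu: *yorepupip
  yorepupip → yoripupip   [vowel merger]
  yoripupip → yuripupip   [vowel merger]
  yuripupip (rule 3 does not apply)
  yuripupip → yuribubip   [intervocalic voicing]
  giving Hibelu yuribubip.
The regular Hibelu reflex would be 'yuribubip', but the attested form is 'yuripupip'. The correspondence is irregular, so they are not cognates (the Hibelu form has a different source).

no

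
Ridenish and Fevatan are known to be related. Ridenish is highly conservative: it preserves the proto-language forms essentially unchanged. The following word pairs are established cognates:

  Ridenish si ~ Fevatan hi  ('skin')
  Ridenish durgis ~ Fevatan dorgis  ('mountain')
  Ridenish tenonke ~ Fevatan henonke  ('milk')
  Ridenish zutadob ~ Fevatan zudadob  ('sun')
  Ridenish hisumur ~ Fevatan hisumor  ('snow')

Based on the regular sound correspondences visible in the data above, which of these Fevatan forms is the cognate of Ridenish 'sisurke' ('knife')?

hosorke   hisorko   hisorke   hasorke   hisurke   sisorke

si ~ hi — Ridenish s corresponds to Fevatan h word-initially before a front vowel.
durgis ~ dorgis, hisumur ~ hisumor — Ridenish u corresponds to Fevatan o after a consonant, before r.
Applying these to Ridenish 'sisurke':
  sisurke → hisurke   (s→h word-initially before a front vowel)
  hisurke → hisorke   (u→o after a consonant, before r)
So the Fevatan cognate is 'hisorke'.

hisorke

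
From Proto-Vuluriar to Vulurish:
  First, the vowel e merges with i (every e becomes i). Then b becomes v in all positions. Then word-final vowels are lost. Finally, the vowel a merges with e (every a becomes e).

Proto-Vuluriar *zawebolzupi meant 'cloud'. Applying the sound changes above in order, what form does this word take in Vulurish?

zewivolzup

Vulurish: *zawebolzupi
  zawebolzupi → zawibolzupi   [vowel merger]
  zawibolzupi → zawivolzupi   [unconditioned shift]
  zawivolzupi → zawivolzup   [apocope]
  zawivolzup → zewivolzup   [vowel merger]
  giving Vulurish zewivolzup.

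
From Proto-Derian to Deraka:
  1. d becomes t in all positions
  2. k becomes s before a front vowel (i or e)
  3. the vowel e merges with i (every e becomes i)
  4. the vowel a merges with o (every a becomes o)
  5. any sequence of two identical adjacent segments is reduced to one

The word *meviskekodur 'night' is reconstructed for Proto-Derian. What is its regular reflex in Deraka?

mivisikotur

Deraka: *meviskekodur
  meviskekodur → meviskekotur   [unconditioned shift]
  meviskekotur → mevissekotur   [palatalisation]
  mevissekotur → mivissikotur   [vowel merger]
  mivissikotur (rule 4 does not apply)
  mivissikotur → mivisikotur   [degemination]
  giving Deraka mivisikotur.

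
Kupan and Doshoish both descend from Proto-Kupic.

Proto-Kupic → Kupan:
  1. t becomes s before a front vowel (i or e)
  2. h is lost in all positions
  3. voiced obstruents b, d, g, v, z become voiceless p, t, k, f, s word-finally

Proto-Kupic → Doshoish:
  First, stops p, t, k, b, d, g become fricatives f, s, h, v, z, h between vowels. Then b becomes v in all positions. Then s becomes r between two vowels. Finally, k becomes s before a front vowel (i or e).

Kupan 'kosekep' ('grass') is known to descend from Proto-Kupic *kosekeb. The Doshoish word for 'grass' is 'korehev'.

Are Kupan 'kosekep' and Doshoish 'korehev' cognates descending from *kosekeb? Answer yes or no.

Derive the expected Doshoish reflex of *kosekeb:
Doshoish: *kosekeb > koseheb > kosehev > korehev  (by intervocalic lenition, unconditioned shift, rhotacism)
Doshoish 'korehev' matches the regular reflex exactly, so the pair is cognate.

yes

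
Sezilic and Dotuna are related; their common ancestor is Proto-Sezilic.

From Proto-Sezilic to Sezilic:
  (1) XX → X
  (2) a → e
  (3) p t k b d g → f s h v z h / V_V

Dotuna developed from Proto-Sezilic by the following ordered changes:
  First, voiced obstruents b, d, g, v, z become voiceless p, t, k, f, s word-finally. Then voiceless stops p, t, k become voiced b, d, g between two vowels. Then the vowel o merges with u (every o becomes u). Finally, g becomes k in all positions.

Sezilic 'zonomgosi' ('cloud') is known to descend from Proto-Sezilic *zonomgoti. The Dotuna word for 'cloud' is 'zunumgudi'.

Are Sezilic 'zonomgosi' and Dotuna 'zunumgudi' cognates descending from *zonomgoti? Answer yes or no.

no

Derive the expected Dotuna reflex of *zonomgoti:
Dotuna: start from *zonomgoti.
  rule 1: no change — zonomgoti
  rule 2 (intervocalic voicing): zonomgoti → zonomgodi
  rule 3 (vowel merger): zonomgodi → zunumgudi
  rule 4 (unconditioned shift): zunumgudi → zunumkudi
  ⇒ Dotuna zunumkudi
The regular Dotuna reflex would be 'zunumkudi', but the attested form is 'zunumgudi'. The correspondence is irregular, so they are not cognates (the Dotuna form has a different source).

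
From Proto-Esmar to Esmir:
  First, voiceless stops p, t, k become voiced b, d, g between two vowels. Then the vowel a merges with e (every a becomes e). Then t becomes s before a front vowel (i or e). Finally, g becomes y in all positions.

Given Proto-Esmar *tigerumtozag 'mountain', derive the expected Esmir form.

Esmir: *tigerumtozag > tigerumtozeg > sigerumtozeg > siyerumtozey  (by vowel merger, palatalisation, unconditioned shift)

siyerumtozey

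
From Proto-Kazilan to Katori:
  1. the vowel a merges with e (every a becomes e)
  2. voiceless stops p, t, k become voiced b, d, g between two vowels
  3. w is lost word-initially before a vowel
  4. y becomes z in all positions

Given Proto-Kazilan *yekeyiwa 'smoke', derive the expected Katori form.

Katori: start from *yekeyiwa.
  rule 1 (vowel merger): yekeyiwa → yekeyiwe
  rule 2 (intervocalic voicing): yekeyiwe → yegeyiwe
  rule 3: no change — yegeyiwe
  rule 4 (unconditioned shift): yegeyiwe → zegeziwe
  ⇒ Katori zegeziwe

zegeziwe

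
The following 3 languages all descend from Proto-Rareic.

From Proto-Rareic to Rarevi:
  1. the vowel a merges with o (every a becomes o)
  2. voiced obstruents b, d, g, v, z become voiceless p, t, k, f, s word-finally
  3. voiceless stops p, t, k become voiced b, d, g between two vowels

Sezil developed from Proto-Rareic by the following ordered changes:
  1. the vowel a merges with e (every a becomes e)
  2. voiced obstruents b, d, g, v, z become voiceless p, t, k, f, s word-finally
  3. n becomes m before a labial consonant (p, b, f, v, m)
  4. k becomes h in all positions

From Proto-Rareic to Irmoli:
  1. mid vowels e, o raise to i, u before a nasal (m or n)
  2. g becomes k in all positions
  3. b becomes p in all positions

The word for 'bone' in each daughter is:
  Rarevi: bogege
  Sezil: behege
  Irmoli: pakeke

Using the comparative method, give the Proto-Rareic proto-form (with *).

*bakege

Position 3: Rarevi has g, Sezil has h, Irmoli has k. Taking the neighbouring segments as reconstructed: Rarevi g could go back to *k or *g; Sezil h could go back to *k or *h; Irmoli k could go back to *k or *g — the one source consistent with every daughter is *k.
Position 2: Rarevi has o, Sezil has e, Irmoli has a. Irmoli preserves a here (none of its changes turn any other segment into a), so the proto-segment is *a.
Position 1: Rarevi has b, Sezil has b, Irmoli has p. Sezil preserves b here (none of its changes turn any other segment into b), so the proto-segment is *b.
Verify the candidate proto-form against each daughter:
Rarevi: start from *bakege.
  rule 1 (vowel merger): bakege → bokege
  rule 2: no change — bokege
  rule 3 (intervocalic voicing): bokege → bogege
  ⇒ Rarevi bogege
Sezil: *bakege > bekege > behege  (by vowel merger, unconditioned shift)
Irmoli: *bakege > bakeke > pakeke  (by unconditioned shift, unconditioned shift)
Only *bakege yields all of Rarevi bogege, Sezil behege, Irmoli pakeke.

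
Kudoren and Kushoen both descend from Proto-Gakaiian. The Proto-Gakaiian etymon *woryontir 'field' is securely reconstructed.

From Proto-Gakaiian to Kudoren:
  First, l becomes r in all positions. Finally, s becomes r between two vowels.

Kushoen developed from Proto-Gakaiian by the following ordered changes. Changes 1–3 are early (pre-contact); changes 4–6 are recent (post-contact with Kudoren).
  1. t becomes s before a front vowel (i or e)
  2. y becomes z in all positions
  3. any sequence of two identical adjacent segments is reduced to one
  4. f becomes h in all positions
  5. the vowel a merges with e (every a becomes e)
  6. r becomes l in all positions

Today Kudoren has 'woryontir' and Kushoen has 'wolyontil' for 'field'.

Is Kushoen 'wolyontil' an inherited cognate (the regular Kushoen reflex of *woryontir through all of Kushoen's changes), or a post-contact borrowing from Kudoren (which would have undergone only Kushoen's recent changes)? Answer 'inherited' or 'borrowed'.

If inherited, *woryontir would pass through all of Kushoen's changes:
Kushoen: *woryontir
  woryontir → woryonsir   [palatalisation]
  woryonsir → worzonsir   [unconditioned shift]
  worzonsir (rule 3 does not apply)
  worzonsir (rule 4 does not apply)
  worzonsir (rule 5 does not apply)
  worzonsir → wolzonsil   [unconditioned shift]
  giving Kushoen wolzonsil.
If borrowed from Kudoren 'woryontir' after the early changes, it would undergo only the recent ones:
  rule 4 (unconditioned shift): no change (woryontir)
  rule 5 (vowel merger): no change (woryontir)
  rule 6 (unconditioned shift): woryontir → wolyontil
  ⇒ as a loan: wolyontil
Kushoen 'wolyontil' matches the loan outcome 'wolyontil', not the inherited 'wolzonsil' — it skipped the early Kushoen changes, so it was borrowed from Kudoren.

borrowed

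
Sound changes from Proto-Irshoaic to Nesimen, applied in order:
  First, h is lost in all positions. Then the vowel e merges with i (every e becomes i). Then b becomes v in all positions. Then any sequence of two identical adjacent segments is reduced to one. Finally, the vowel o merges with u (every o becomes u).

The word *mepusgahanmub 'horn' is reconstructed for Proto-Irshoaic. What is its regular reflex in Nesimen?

mipusganmuv

Nesimen: start from *mepusgahanmub.
  rule 1 (h-loss): mepusgahanmub → mepusgaanmub
  rule 2 (vowel merger): mepusgaanmub → mipusgaanmub
  rule 3 (unconditioned shift): mipusgaanmub → mipusgaanmuv
  rule 4 (degemination): mipusgaanmuv → mipusganmuv
  rule 5: no change — mipusganmuv
  ⇒ Nesimen mipusganmuv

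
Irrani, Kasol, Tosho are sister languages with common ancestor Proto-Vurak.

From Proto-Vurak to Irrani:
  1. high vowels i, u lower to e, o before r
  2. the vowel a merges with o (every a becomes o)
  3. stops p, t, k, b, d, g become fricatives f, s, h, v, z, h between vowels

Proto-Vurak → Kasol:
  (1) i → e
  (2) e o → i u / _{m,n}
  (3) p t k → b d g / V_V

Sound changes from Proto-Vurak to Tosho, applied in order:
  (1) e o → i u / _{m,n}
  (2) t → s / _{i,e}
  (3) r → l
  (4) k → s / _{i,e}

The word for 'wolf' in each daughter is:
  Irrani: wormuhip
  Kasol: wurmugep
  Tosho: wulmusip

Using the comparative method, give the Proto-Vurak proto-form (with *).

Position 2: Irrani has o, Kasol has u, Tosho has u. Taking the neighbouring segments as reconstructed: Irrani o could go back to *a or *o or *u; Kasol u can only go back to *u; Tosho u can only go back to *u — the one source consistent with every daughter is *u.
Position 6: Irrani has h, Kasol has g, Tosho has s. Taking the neighbouring segments as reconstructed: Irrani h could go back to *k or *g or *h; Kasol g could go back to *k or *g; Tosho s could go back to *t or *k or *s — the one source consistent with every daughter is *k.
This points to *wurmukip. Verify forward in each daughter:
Irrani: *wurmukip
  wurmukip → wormukip   [pre-rhotic lowering]
  wormukip (rule 2 does not apply)
  wormukip → wormuhip   [intervocalic lenition]
  giving Irrani wormuhip.
Kasol: start from *wurmukip.
  rule 1 (vowel merger): wurmukip → wurmukep
  rule 2: no change — wurmukep
  rule 3 (intervocalic voicing): wurmukep → wurmugep
  ⇒ Kasol wurmugep
Tosho: *wurmukip > wulmukip > wulmusip  (by unconditioned shift, palatalisation)
No other proto-form is consistent with every reflex, so the reconstruction is *wurmukip.

*wurmukip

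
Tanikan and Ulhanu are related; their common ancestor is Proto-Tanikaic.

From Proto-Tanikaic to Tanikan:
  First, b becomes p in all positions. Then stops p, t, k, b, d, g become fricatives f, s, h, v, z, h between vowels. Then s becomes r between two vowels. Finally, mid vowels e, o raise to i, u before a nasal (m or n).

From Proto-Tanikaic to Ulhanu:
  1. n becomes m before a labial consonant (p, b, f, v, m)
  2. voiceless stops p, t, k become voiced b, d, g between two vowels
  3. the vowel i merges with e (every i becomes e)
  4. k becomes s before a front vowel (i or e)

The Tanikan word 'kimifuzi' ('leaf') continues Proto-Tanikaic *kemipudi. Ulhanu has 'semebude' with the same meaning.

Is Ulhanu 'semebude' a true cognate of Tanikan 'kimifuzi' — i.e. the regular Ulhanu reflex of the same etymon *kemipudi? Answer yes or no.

Derive the expected Ulhanu reflex of *kemipudi:
Ulhanu: *kemipudi
  kemipudi (rule 1 does not apply)
  kemipudi → kemibudi   [intervocalic voicing]
  kemibudi → kemebude   [vowel merger]
  kemebude → semebude   [palatalisation]
  giving Ulhanu semebude.
Ulhanu 'semebude' matches the regular reflex exactly, so the pair is cognate.

yes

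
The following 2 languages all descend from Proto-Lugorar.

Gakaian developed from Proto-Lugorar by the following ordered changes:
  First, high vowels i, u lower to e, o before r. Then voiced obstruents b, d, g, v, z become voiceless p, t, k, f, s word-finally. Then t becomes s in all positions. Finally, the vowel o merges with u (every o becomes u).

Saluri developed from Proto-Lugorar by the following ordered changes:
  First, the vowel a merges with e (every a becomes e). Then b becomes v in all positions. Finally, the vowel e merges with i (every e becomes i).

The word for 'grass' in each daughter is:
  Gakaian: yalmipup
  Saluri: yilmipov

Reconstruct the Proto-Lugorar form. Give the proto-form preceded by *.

*yalmipob

Position 8: Gakaian has p, Saluri has v. Taking the neighbouring segments as reconstructed: Gakaian p could go back to *p or *b; Saluri v could go back to *b or *v — the one source consistent with every daughter is *b.
Position 2: Gakaian has a, Saluri has i. Gakaian preserves a here (none of its changes turn any other segment into a), so the proto-segment is *a.
Position 7: Gakaian has u, Saluri has o. Saluri preserves o here (none of its changes turn any other segment into o), so the proto-segment is *o.
This points to *yalmipob. Verify forward in each daughter:
Gakaian: *yalmipob > yalmipop > yalmipup  (by final devoicing, vowel merger)
Saluri: *yalmipob > yelmipob > yelmipov > yilmipov  (by vowel merger, unconditioned shift, vowel merger)
*yalmipob is the unique common source.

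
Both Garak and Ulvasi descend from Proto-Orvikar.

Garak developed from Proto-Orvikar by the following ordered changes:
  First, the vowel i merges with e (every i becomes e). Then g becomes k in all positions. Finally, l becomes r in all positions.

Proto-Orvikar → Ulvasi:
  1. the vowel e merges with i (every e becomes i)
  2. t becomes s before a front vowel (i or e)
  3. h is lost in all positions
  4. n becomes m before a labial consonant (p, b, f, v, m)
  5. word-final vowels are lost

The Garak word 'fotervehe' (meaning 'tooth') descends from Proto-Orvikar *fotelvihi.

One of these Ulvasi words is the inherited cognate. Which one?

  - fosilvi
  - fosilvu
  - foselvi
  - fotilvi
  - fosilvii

Ulvasi: *fotelvihi > fotilvihi > fosilvihi > fosilvii > fosilvi  (by vowel merger, palatalisation, h-loss, apocope)
The other candidates each miss or misapply at least one Ulvasi change.

fosilvi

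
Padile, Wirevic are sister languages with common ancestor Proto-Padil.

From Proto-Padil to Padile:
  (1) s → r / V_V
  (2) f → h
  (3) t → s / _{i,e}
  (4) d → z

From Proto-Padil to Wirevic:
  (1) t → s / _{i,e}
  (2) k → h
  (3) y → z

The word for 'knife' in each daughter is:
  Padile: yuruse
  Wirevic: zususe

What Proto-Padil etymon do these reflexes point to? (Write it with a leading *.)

Position 1: Padile has y, Wirevic has z. Padile preserves y here (none of its changes turn any other segment into y), so the proto-segment is *y.
Position 5: Padile has s, Wirevic has s. Taking the neighbouring segments as reconstructed: Padile s can only go back to *t; Wirevic s could go back to *t or *s — the one source consistent with every daughter is *t.
Position 3: Padile has r, Wirevic has s. Taking the neighbouring segments as reconstructed: Padile r could go back to *s or *r; Wirevic s can only go back to *s — the one source consistent with every daughter is *s.
This points to *yusute. Verify forward in each daughter:
Padile: *yusute > yurute > yuruse  (by rhotacism, palatalisation)
Wirevic: *yusute
  yusute → yususe   [palatalisation]
  yususe (rule 2 does not apply)
  yususe → zususe   [unconditioned shift]
  giving Wirevic zususe.
No other proto-form is consistent with every reflex, so the reconstruction is *yusute.

*yusute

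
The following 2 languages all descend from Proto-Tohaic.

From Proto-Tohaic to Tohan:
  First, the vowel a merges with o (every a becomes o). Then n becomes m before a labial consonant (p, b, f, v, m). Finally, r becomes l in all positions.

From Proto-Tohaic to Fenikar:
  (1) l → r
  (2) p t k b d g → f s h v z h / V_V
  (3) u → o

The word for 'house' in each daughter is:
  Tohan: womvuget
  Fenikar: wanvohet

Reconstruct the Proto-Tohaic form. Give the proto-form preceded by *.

Position 2: Tohan has o, Fenikar has a. Fenikar preserves a here (none of its changes turn any other segment into a), so the proto-segment is *a.
Position 6: Tohan has g, Fenikar has h. Tohan preserves g here (none of its changes turn any other segment into g), so the proto-segment is *g.
Position 3: Tohan has m, Fenikar has n. Fenikar preserves n here (none of its changes turn any other segment into n), so the proto-segment is *n.
This points to *wanvuget. Verify forward in each daughter:
Tohan: start from *wanvuget.
  rule 1 (vowel merger): wanvuget → wonvuget
  rule 2 (nasal place assimilation): wonvuget → womvuget
  rule 3: no change — womvuget
  ⇒ Tohan womvuget
Fenikar: *wanvuget > wanvuhet > wanvohet  (by intervocalic lenition, vowel merger)
*wanvuget is the unique common source.

*wanvuget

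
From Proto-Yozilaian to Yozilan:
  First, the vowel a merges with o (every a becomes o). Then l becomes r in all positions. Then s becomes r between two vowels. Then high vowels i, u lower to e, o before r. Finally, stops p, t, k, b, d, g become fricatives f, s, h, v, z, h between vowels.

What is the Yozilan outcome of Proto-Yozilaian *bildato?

Yozilan: *bildato > bildoto > birdoto > berdoto > berdoso  (by vowel merger, unconditioned shift, pre-rhotic lowering, intervocalic lenition)

berdoso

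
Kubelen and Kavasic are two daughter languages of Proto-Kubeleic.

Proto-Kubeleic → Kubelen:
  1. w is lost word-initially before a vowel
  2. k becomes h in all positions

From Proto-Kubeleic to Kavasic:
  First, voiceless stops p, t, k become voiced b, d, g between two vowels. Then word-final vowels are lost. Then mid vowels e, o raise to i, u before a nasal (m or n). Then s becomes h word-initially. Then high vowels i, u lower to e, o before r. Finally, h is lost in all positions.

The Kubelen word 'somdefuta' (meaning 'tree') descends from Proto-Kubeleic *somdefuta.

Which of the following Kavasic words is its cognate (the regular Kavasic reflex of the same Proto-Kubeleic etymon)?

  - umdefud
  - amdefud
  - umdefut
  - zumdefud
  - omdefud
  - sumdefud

umdefud

Kavasic: start from *somdefuta.
  rule 1 (intervocalic voicing): somdefuta → somdefuda
  rule 2 (apocope): somdefuda → somdefud
  rule 3 (pre-nasal raising): somdefud → sumdefud
  rule 4 (debuccalisation): sumdefud → humdefud
  rule 5: no change — humdefud
  rule 6 (h-loss): humdefud → umdefud
  ⇒ Kavasic umdefud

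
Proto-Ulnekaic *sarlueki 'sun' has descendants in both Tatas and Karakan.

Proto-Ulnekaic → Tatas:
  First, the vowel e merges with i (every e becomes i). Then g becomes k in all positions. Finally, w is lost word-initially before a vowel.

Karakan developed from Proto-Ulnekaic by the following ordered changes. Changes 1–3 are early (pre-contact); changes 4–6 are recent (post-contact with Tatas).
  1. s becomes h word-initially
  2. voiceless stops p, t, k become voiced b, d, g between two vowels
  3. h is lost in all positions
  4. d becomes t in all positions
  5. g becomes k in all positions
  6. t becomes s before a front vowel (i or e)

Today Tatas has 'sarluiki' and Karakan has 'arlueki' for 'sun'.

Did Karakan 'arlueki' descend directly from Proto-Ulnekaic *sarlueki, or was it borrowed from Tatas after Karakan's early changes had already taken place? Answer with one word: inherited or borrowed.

If inherited, *sarlueki would pass through all of Karakan's changes:
Karakan: *sarlueki
  sarlueki → harlueki   [debuccalisation]
  harlueki → harluegi   [intervocalic voicing]
  harluegi → arluegi   [h-loss]
  arluegi (rule 4 does not apply)
  arluegi → arlueki   [unconditioned shift]
  arlueki (rule 6 does not apply)
  giving Karakan arlueki.
If borrowed from Tatas 'sarluiki' after the early changes, it would undergo only the recent ones:
  rule 4 (unconditioned shift): no change (sarluiki)
  rule 5 (unconditioned shift): no change (sarluiki)
  rule 6 (palatalisation): no change (sarluiki)
  ⇒ as a loan: sarluiki
Karakan 'arlueki' matches the inherited outcome exactly, so it is an inherited cognate, not a loan.

inherited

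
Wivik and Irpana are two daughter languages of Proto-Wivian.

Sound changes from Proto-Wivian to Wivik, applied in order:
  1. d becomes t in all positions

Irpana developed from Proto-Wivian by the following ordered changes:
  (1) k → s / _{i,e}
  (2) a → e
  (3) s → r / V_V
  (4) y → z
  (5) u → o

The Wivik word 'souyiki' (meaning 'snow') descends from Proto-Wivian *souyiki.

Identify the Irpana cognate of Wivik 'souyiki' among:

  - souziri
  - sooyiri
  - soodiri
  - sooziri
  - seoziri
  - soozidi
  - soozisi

Irpana: start from *souyiki.
  rule 1 (palatalisation): souyiki → souyisi
  rule 2: no change — souyisi
  rule 3 (rhotacism): souyisi → souyiri
  rule 4 (unconditioned shift): souyiri → souziri
  rule 5 (vowel merger): souziri → sooziri
  ⇒ Irpana sooziri

sooziri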